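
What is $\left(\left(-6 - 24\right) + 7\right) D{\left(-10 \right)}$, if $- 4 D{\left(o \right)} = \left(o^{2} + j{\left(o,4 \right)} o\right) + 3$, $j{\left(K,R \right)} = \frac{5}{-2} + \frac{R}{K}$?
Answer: $759$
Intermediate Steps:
$j{\left(K,R \right)} = - \frac{5}{2} + \frac{R}{K}$ ($j{\left(K,R \right)} = 5 \left(- \frac{1}{2}\right) + \frac{R}{K} = - \frac{5}{2} + \frac{R}{K}$)
$D{\left(o \right)} = - \frac{3}{4} - \frac{o^{2}}{4} - \frac{o \left(- \frac{5}{2} + \frac{4}{o}\right)}{4}$ ($D{\left(o \right)} = - \frac{\left(o^{2} + \left(- \frac{5}{2} + \frac{4}{o}\right) o\right) + 3}{4} = - \frac{\left(o^{2} + o \left(- \frac{5}{2} + \frac{4}{o}\right)\right) + 3}{4} = - \frac{3 + o^{2} + o \left(- \frac{5}{2} + \frac{4}{o}\right)}{4} = - \frac{3}{4} - \frac{o^{2}}{4} - \frac{o \left(- \frac{5}{2} + \frac{4}{o}\right)}{4}$)
$\left(\left(-6 - 24\right) + 7\right) D{\left(-10 \right)} = \left(\left(-6 - 24\right) + 7\right) \left(- \frac{7}{4} - \frac{\left(-10\right)^{2}}{4} + \frac{5}{8} \left(-10\right)\right) = \left(-30 + 7\right) \left(- \frac{7}{4} - 25 - \frac{25}{4}\right) = - 23 \left(- \frac{7}{4} - 25 - \frac{25}{4}\right) = \left(-23\right) \left(-33\right) = 759$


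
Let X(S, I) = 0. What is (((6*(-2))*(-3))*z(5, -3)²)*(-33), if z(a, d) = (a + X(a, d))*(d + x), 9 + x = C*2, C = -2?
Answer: -7603200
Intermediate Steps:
x = -13 (x = -9 - 2*2 = -9 - 4 = -13)
z(a, d) = a*(-13 + d) (z(a, d) = (a + 0)*(d - 13) = a*(-13 + d))
(((6*(-2))*(-3))*z(5, -3)²)*(-33) = (((6*(-2))*(-3))*(5*(-13 - 3))²)*(-33) = ((-12*(-3))*(5*(-16))²)*(-33) = (36*(-80)²)*(-33) = (36*6400)*(-33) = 230400*(-33) = -7603200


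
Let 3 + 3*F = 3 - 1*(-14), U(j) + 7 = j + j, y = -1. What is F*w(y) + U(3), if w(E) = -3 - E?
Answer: -31/3 ≈ -10.333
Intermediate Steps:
U(j) = -7 + 2*j (U(j) = -7 + (j + j) = -7 + 2*j)
F = 14/3 (F = -1 + (3 - 1*(-14))/3 = -1 + (3 + 14)/3 = -1 + (1/3)*17 = -1 + 17/3 = 14/3 ≈ 4.6667)
F*w(y) + U(3) = 14*(-3 - 1*(-1))/3 + (-7 + 2*3) = 14*(-3 + 1)/3 + (-7 + 6) = (14/3)*(-2) - 1 = -28/3 - 1 = -31/3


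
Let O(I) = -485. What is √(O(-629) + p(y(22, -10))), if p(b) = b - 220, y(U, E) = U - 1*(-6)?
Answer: I*√677 ≈ 26.019*I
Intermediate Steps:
y(U, E) = 6 + U (y(U, E) = U + 6 = 6 + U)
p(b) = -220 + b
√(O(-629) + p(y(22, -10))) = √(-485 + (-220 + (6 + 22))) = √(-485 + (-220 + 28)) = √(-485 - 192) = √(-677) = I*√677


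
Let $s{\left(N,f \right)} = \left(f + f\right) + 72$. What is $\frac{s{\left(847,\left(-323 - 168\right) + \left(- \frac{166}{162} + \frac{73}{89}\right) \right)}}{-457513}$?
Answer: $\frac{6563138}{3298211217} \approx 0.0019899$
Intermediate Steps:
$s{\left(N,f \right)} = 72 + 2 f$ ($s{\left(N,f \right)} = 2 f + 72 = 72 + 2 f$)
$\frac{s{\left(847,\left(-323 - 168\right) + \left(- \frac{166}{162} + \frac{73}{89}\right) \right)}}{-457513} = \frac{72 + 2 \left(\left(-323 - 168\right) + \left(- \frac{166}{162} + \frac{73}{89}\right)\right)}{-457513} = \left(72 + 2 \left(-491 + \left(\left(-166\right) \frac{1}{162} + 73 \cdot \frac{1}{89}\right)\right)\right) \left(- \frac{1}{457513}\right) = \left(72 + 2 \left(-491 + \left(- \frac{83}{81} + \frac{73}{89}\right)\right)\right) \left(- \frac{1}{457513}\right) = \left(72 + 2 \left(-491 - \frac{1474}{7209}\right)\right) \left(- \frac{1}{457513}\right) = \left(72 + 2 \left(- \frac{3541093}{7209}\right)\right) \left(- \frac{1}{457513}\right) = \left(72 - \frac{7082186}{7209}\right) \left(- \frac{1}{457513}\right) = \left(- \frac{6563138}{7209}\right) \left(- \frac{1}{457513}\right) = \frac{6563138}{3298211217}$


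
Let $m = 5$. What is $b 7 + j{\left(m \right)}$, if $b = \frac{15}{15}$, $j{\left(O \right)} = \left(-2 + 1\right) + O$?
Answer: $11$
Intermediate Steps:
$j{\left(O \right)} = -1 + O$
$b = 1$ ($b = 15 \cdot \frac{1}{15} = 1$)
$b 7 + j{\left(m \right)} = 1 \cdot 7 + \left(-1 + 5\right) = 7 + 4 = 11$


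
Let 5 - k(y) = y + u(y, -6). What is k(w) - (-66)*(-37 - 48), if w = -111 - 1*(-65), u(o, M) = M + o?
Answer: -5507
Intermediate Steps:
w = -46 (w = -111 + 65 = -46)
k(y) = 11 - 2*y (k(y) = 5 - (y + (-6 + y)) = 5 - (-6 + 2*y) = 5 + (6 - 2*y) = 11 - 2*y)
k(w) - (-66)*(-37 - 48) = (11 - 2*(-46)) - (-66)*(-37 - 48) = (11 + 92) - (-66)*(-85) = 103 - 1*5610 = 103 - 5610 = -5507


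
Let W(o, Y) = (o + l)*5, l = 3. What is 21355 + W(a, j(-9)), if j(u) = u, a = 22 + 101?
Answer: 21985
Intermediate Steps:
a = 123
W(o, Y) = 15 + 5*o (W(o, Y) = (o + 3)*5 = (3 + o)*5 = 15 + 5*o)
21355 + W(a, j(-9)) = 21355 + (15 + 5*123) = 21355 + (15 + 615) = 21355 + 630 = 21985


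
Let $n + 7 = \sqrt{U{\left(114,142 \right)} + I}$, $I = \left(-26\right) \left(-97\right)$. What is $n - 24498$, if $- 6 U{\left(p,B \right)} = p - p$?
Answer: $-24505 + \sqrt{2522} \approx -24455.0$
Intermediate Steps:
$U{\left(p,B \right)} = 0$ ($U{\left(p,B \right)} = - \frac{p - p}{6} = \left(- \frac{1}{6}\right) 0 = 0$)
$I = 2522$
$n = -7 + \sqrt{2522}$ ($n = -7 + \sqrt{0 + 2522} = -7 + \sqrt{2522} \approx 43.22$)
$n - 24498 = \left(-7 + \sqrt{2522}\right) - 24498 = -24505 + \sqrt{2522}$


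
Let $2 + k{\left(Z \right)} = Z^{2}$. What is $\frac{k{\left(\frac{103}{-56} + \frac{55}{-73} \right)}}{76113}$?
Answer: $\frac{78915313}{1271980971072} \approx 6.2041 \cdot 10^{-5}$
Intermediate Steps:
$k{\left(Z \right)} = -2 + Z^{2}$
$\frac{k{\left(\frac{103}{-56} + \frac{55}{-73} \right)}}{76113} = \frac{-2 + \left(\frac{103}{-56} + \frac{55}{-73}\right)^{2}}{76113} = \left(-2 + \left(103 \left(- \frac{1}{56}\right) + 55 \left(- \frac{1}{73}\right)\right)^{2}\right) \frac{1}{76113} = \left(-2 + \left(- \frac{103}{56} - \frac{55}{73}\right)^{2}\right) \frac{1}{76113} = \left(-2 + \left(- \frac{10599}{4088}\right)^{2}\right) \frac{1}{76113} = \left(-2 + \frac{112338801}{16711744}\right) \frac{1}{76113} = \frac{78915313}{16711744} \cdot \frac{1}{76113} = \frac{78915313}{1271980971072}$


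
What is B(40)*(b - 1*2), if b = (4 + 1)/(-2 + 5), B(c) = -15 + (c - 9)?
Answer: -16/3 ≈ -5.3333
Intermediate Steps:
B(c) = -24 + c (B(c) = -15 + (-9 + c) = -24 + c)
b = 5/3 ≈ 1.6667
B(40)*(b - 1*2) = (-24 + 40)*(5/3 - 1*2) = 16*(5/3 - 2) = 16*(-⅓) = -16/3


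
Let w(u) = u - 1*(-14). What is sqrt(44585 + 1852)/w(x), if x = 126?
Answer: sqrt(46437)/140 ≈ 1.5392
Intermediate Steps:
w(u) = 14 + u (w(u) = u + 14 = 14 + u)
sqrt(44585 + 1852)/w(x) = sqrt(44585 + 1852)/(14 + 126) = sqrt(46437)/140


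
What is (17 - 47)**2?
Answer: 900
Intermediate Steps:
(17 - 47)**2 = (-30)**2 = 900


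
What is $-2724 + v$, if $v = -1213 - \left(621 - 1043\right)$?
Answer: $-3515$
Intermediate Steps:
$v = -791$ ($v = -1213 - \left(621 - 1043\right) = -1213 - -422 = -1213 + 422 = -791$)
$-2724 + v = -2724 - 791 = -3515$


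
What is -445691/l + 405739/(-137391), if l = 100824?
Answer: -11349129013/1539145576 ≈ -7.3737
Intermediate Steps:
-445691/l + 405739/(-137391) = -445691/100824 + 405739/(-137391) = -445691*1/100824 + 405739*(-1/137391) = -445691/100824 - 405739/137391 = -11349129013/1539145576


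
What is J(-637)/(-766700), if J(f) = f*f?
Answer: -405769/766700 ≈ -0.52924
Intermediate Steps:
J(f) = f²
J(-637)/(-766700) = (-637)²/(-766700) = 405769*(-1/766700) = -405769/766700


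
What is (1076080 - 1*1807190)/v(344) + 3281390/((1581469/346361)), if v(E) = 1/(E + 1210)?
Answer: -1795641456595070/1581469 ≈ -1.1354e+9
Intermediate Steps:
v(E) = 1/(1210 + E)
(1076080 - 1*1807190)/v(344) + 3281390/((1581469/346361)) = (1076080 - 1*1807190)/(1/(1210 + 344)) + 3281390/((1581469/346361)) = (1076080 - 1807190)/(1/1554) + 3281390/((1581469*(1/346361))) = -731110/1/1554 + 3281390/(1581469/346361) = -731110*1554 + 3281390*(346361/1581469) = -1136144940 + 1136545521790/1581469 = -1795641456595070/1581469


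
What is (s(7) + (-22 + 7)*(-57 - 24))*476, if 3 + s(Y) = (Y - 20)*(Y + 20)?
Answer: 409836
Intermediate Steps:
s(Y) = -3 + (-20 + Y)*(20 + Y) (s(Y) = -3 + (Y - 20)*(Y + 20) = -3 + (-20 + Y)*(20 + Y))
(s(7) + (-22 + 7)*(-57 - 24))*476 = ((-403 + 7²) + (-22 + 7)*(-57 - 24))*476 = ((-403 + 49) - 15*(-81))*476 = (-354 + 1215)*476 = 861*476 = 409836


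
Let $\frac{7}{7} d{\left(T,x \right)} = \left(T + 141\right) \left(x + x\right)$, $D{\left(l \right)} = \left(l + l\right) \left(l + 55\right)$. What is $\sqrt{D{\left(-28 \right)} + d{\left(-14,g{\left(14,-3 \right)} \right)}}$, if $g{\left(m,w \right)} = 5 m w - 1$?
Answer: $i \sqrt{55106} \approx 234.75 i$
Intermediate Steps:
$g{\left(m,w \right)} = -1 + 5 m w$ ($g{\left(m,w \right)} = 5 m w - 1 = -1 + 5 m w$)
$D{\left(l \right)} = 2 l \left(55 + l\right)$
$d{\left(T,x \right)} = 2 x \left(141 + T\right)$ ($d{\left(T,x \right)} = \left(T + 141\right) \left(x + x\right) = \left(141 + T\right) 2 x = 2 x \left(141 + T\right)$)
$\sqrt{D{\left(-28 \right)} + d{\left(-14,g{\left(14,-3 \right)} \right)}} = \sqrt{2 \left(-28\right) \left(55 - 28\right) + 2 \left(-1 + 5 \cdot 14 \left(-3\right)\right) \left(141 - 14\right)} = \sqrt{2 \left(-28\right) 27 + 2 \left(-1 - 210\right) 127} = \sqrt{-1512 + 2 \left(-211\right) 127} = \sqrt{-1512 - 53594} = \sqrt{-55106} = i \sqrt{55106}$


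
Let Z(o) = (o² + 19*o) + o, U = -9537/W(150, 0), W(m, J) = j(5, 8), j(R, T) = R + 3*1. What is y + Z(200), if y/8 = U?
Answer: 34463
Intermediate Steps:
j(R, T) = 3 + R (j(R, T) = R + 3 = 3 + R)
W(m, J) = 8 (W(m, J) = 3 + 5 = 8)
U = -9537/8 ≈ -1192.1
Z(o) = o² + 20*o
y = -9537 (y = 8*(-9537/8) = -9537)
y + Z(200) = -9537 + 200*(20 + 200) = -9537 + 200*220 = -9537 + 44000 = 34463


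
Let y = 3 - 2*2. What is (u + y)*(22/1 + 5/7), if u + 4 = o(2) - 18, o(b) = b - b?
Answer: -3657/7 ≈ -522.43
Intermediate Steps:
y = -1 (y = 3 - 4 = -1)
o(b) = 0
u = -22 (u = -4 + (0 - 18) = -4 - 18 = -22)
(u + y)*(22/1 + 5/7) = (-22 - 1)*(22/1 + 5/7) = -23*(22*1 + 5*(⅐)) = -23*(22 + 5/7) = -23*159/7 = -3657/7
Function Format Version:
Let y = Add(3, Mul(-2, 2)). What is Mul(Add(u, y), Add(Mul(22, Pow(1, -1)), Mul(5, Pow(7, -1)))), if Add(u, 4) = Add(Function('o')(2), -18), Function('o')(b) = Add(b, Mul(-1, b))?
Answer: Rational(-3657, 7) ≈ -522.43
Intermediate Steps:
y = -1 (y = Add(3, -4) = -1)
Function('o')(b) = 0
u = -22 (u = Add(-4, Add(0, -18)) = Add(-4, -18) = -22)
Mul(Add(u, y), Add(Mul(22, Pow(1, -1)), Mul(5, Pow(7, -1)))) = Mul(Add(-22, -1), Add(Mul(22, Pow(1, -1)), Mul(5, Pow(7, -1)))) = Mul(-23, Add(Mul(22, 1), Mul(5, Rational(1, 7)))) = Mul(-23, Add(22, Rational(5, 7))) = Mul(-23, Rational(159, 7)) = Rational(-3657, 7)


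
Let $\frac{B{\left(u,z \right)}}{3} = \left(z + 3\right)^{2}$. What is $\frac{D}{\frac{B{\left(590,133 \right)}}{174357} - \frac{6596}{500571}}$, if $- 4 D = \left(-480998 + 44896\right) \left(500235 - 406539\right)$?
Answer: $\frac{24765762886130517696}{739600691} \approx 3.3485 \cdot 10^{10}$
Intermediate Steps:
$D = 10215253248$ ($D = - \frac{\left(-480998 + 44896\right) \left(500235 - 406539\right)}{4} = - \frac{\left(-436102\right) 93696}{4} = \left(- \frac{1}{4}\right) \left(-40861012992\right) = 10215253248$)
$B{\left(u,z \right)} = 3 \left(3 + z\right)^{2}$ ($B{\left(u,z \right)} = 3 \left(z + 3\right)^{2} = 3 \left(3 + z\right)^{2}$)
$\frac{D}{\frac{B{\left(590,133 \right)}}{174357} - \frac{6596}{500571}} = \frac{10215253248}{\frac{3 \left(3 + 133\right)^{2}}{174357} - \frac{6596}{500571}} = \frac{10215253248}{3 \cdot 136^{2} \cdot \frac{1}{174357} - \frac{6596}{500571}} = \frac{10215253248}{3 \cdot 18496 \cdot \frac{1}{174357} - \frac{6596}{500571}} = \frac{10215253248}{55488 \cdot \frac{1}{174357} - \frac{6596}{500571}} = \frac{10215253248}{\frac{18496}{58119} - \frac{6596}{500571}} = \frac{10215253248}{\frac{2958402764}{9697561983}} = 10215253248 \cdot \frac{9697561983}{2958402764} = \frac{24765762886130517696}{739600691}$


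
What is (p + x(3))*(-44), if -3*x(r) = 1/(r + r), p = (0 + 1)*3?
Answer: -1166/9 ≈ -129.56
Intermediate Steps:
p = 3 (p = 1*3 = 3)
x(r) = -1/(6*r) (x(r) = -1/(3*(r + r)) = -1/(2*r)/3 = -1/(6*r))
(p + x(3))*(-44) = (3 - 1/6/3)*(-44) = (3 - 1/6*1/3)*(-44) = (3 - 1/18)*(-44) = (53/18)*(-44) = -1166/9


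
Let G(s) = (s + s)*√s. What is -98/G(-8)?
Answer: -49*I*√2/32 ≈ -2.1655*I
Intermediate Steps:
G(s) = 2*s^(3/2) (G(s) = (2*s)*√s = 2*s^(3/2))
-98/G(-8) = -98/(2*(-8)^(3/2)) = -98/(2*(-16*I*√2)) = -98/((-32*I*√2)) = -98*I*√2/64 = -49*I*√2/32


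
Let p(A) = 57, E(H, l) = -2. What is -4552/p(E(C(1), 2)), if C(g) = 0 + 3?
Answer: -4552/57 ≈ -79.860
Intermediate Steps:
C(g) = 3
-4552/p(E(C(1), 2)) = -4552/57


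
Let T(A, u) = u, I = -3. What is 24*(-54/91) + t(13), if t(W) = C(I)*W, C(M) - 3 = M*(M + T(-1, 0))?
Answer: 12900/91 ≈ 141.76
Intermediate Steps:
C(M) = 3 + M² (C(M) = 3 + M*(M + 0) = 3 + M*M = 3 + M²)
t(W) = 12*W (t(W) = (3 + (-3)²)*W = (3 + 9)*W = 12*W)
24*(-54/91) + t(13) = 24*(-54/91) + 12*13 = 24*(-54*1/91) + 156 = 24*(-54/91) + 156 = -1296/91 + 156 = 12900/91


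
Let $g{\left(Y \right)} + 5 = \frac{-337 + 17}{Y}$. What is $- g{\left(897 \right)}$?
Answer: $\frac{4805}{897} \approx 5.3567$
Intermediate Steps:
$g{\left(Y \right)} = -5 - \frac{320}{Y}$ ($g{\left(Y \right)} = -5 + \frac{-337 + 17}{Y} = -5 - \frac{320}{Y}$)
$- g{\left(897 \right)} = - (-5 - \frac{320}{897}) = \left(-1\right) \left(- \frac{4805}{897}\right) = \frac{4805}{897}$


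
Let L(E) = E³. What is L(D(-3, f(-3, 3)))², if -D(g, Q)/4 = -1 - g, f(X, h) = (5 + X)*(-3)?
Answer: 262144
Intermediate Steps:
f(X, h) = -15 - 3*X
D(g, Q) = 4 + 4*g (D(g, Q) = -4*(-1 - g) = 4 + 4*g)
L(D(-3, f(-3, 3)))² = ((4 + 4*(-3))³)² = ((4 - 12)³)² = ((-8)³)² = (-512)² = 262144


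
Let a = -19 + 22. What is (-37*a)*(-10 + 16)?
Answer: -666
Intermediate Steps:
a = 3
(-37*a)*(-10 + 16) = (-37*3)*(-10 + 16) = -111*6 = -666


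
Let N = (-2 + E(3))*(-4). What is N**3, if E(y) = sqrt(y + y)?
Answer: 2816 - 1152*sqrt(6) ≈ -5.8122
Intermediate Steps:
E(y) = sqrt(2)*sqrt(y) (E(y) = sqrt(2*y) = sqrt(2)*sqrt(y))
N = 8 - 4*sqrt(6) (N = (-2 + sqrt(2)*sqrt(3))*(-4) = (-2 + sqrt(6))*(-4) = 8 - 4*sqrt(6) ≈ -1.7980)
N**3 = (8 - 4*sqrt(6))**3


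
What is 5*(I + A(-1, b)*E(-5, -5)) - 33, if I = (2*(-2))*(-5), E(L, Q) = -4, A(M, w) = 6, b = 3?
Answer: -53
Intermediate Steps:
I = 20 (I = -4*(-5) = 20)
5*(I + A(-1, b)*E(-5, -5)) - 33 = 5*(20 + 6*(-4)) - 33 = 5*(20 - 24) - 33 = 5*(-4) - 33 = -20 - 33 = -53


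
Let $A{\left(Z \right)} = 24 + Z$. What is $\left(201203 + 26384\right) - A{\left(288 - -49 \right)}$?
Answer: $227226$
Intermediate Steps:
$\left(201203 + 26384\right) - A{\left(288 - -49 \right)} = \left(201203 + 26384\right) - \left(24 + \left(288 - -49\right)\right) = 227587 - \left(24 + \left(288 + 49\right)\right) = 227587 - \left(24 + 337\right) = 227587 - 361 = 227226$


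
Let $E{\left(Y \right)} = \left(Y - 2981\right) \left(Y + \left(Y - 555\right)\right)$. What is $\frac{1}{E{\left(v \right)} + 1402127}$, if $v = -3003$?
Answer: $\frac{1}{40663151} \approx 2.4592 \cdot 10^{-8}$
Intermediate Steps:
$E{\left(Y \right)} = \left(-2981 + Y\right) \left(-555 + 2 Y\right)$ ($E{\left(Y \right)} = \left(-2981 + Y\right) \left(Y + \left(Y - 555\right)\right) = \left(-2981 + Y\right) \left(Y + \left(-555 + Y\right)\right) = \left(-2981 + Y\right) \left(-555 + 2 Y\right)$)
$\frac{1}{E{\left(v \right)} + 1402127} = \frac{1}{\left(1654455 - -19570551 + 2 \left(-3003\right)^{2}\right) + 1402127} = \frac{1}{\left(1654455 + 19570551 + 2 \cdot 9018009\right) + 1402127} = \frac{1}{\left(1654455 + 19570551 + 18036018\right) + 1402127} = \frac{1}{39261024 + 1402127} = \frac{1}{40663151}$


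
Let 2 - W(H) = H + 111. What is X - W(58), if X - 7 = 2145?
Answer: 2319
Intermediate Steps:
W(H) = -109 - H (W(H) = 2 - (H + 111) = 2 - (111 + H) = 2 + (-111 - H) = -109 - H)
X = 2152 (X = 7 + 2145 = 2152)
X - W(58) = 2152 - (-109 - 1*58) = 2152 - (-109 - 58) = 2152 - 1*(-167) = 2152 + 167 = 2319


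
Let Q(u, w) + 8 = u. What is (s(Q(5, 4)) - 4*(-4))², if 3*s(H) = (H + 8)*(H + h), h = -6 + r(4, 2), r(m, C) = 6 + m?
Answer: 2809/9 ≈ 312.11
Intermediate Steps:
Q(u, w) = -8 + u
h = 4 (h = -6 + (6 + 4) = -6 + 10 = 4)
s(H) = (4 + H)*(8 + H)/3 (s(H) = ((H + 8)*(H + 4))/3 = ((8 + H)*(4 + H))/3 = ((4 + H)*(8 + H))/3 = (4 + H)*(8 + H)/3)
(s(Q(5, 4)) - 4*(-4))² = ((32/3 + 4*(-8 + 5) + (-8 + 5)²/3) - 4*(-4))² = ((32/3 + 4*(-3) + (⅓)*(-3)²) + 16)² = ((32/3 - 12 + (⅓)*9) + 16)² = ((32/3 - 12 + 3) + 16)² = (5/3 + 16)² = (53/3)² = 2809/9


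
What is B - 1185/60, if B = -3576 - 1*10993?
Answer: -58355/4 ≈ -14589.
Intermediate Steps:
B = -14569 (B = -3576 - 10993 = -14569)
B - 1185/60 = -14569 - 1185/60 = -14569 - 1185*1/60 = -14569 - 79/4 = -58355/4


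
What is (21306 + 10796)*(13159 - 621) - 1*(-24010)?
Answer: 402518886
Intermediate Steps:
(21306 + 10796)*(13159 - 621) - 1*(-24010) = 32102*12538 + 24010 = 402494876 + 24010 = 402518886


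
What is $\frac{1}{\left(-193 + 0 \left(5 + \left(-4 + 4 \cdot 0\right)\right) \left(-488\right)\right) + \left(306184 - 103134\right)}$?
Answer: $\frac{1}{202857} \approx 4.9296 \cdot 10^{-6}$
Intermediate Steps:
$\frac{1}{\left(-193 + 0 \left(5 + \left(-4 + 4 \cdot 0\right)\right) \left(-488\right)\right) + \left(306184 - 103134\right)} = \frac{1}{\left(-193 + 0 \left(5 + \left(-4 + 0\right)\right) \left(-488\right)\right) + \left(306184 - 103134\right)} = \frac{1}{\left(-193 + 0 \left(5 - 4\right) \left(-488\right)\right) + 203050} = \frac{1}{\left(-193 + 0 \cdot 1 \left(-488\right)\right) + 203050} = \frac{1}{\left(-193 + 0 \left(-488\right)\right) + 203050} = \frac{1}{\left(-193 + 0\right) + 203050} = \frac{1}{-193 + 203050} = \frac{1}{202857}$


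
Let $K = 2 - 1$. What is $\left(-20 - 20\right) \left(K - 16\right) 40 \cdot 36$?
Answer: $864000$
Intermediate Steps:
$K = 1$
$\left(-20 - 20\right) \left(K - 16\right) 40 \cdot 36 = \left(-20 - 20\right) \left(1 - 16\right) 40 \cdot 36 = \left(-40\right) \left(-15\right) 40 \cdot 36 = 600 \cdot 40 \cdot 36 = 24000 \cdot 36 = 864000$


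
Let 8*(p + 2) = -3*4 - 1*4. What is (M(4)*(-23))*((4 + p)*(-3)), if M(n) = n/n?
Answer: 0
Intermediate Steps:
M(n) = 1
p = -4 (p = -2 + (-3*4 - 1*4)/8 = -2 + (-12 - 4)/8 = -2 + (⅛)*(-16) = -2 - 2 = -4)
(M(4)*(-23))*((4 + p)*(-3)) = (1*(-23))*((4 - 4)*(-3)) = -0*(-3) = -23*0 = 0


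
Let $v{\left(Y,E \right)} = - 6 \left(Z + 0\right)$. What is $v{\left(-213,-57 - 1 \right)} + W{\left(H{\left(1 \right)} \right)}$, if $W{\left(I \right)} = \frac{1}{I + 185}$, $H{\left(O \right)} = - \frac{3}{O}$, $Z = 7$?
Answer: $- \frac{7643}{182} \approx -41.995$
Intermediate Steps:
$v{\left(Y,E \right)} = -42$ ($v{\left(Y,E \right)} = - 6 \left(7 + 0\right) = \left(-6\right) 7 = -42$)
$W{\left(I \right)} = \frac{1}{185 + I}$
$v{\left(-213,-57 - 1 \right)} + W{\left(H{\left(1 \right)} \right)} = -42 + \frac{1}{185 - \frac{3}{1}} = -42 + \frac{1}{185 - 3} = -42 + \frac{1}{182} = - \frac{7643}{182}$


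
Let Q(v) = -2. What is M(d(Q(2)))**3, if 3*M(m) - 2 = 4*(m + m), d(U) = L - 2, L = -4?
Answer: -97336/27 ≈ -3605.0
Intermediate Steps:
d(U) = -6 (d(U) = -4 - 2 = -6)
M(m) = 2/3 + 8*m/3 (M(m) = 2/3 + (4*(m + m))/3 = 2/3 + (4*(2*m))/3 = 2/3 + (8*m)/3 = 2/3 + 8*m/3)
M(d(Q(2)))**3 = (2/3 + (8/3)*(-6))**3 = (2/3 - 16)**3 = (-46/3)**3 = -97336/27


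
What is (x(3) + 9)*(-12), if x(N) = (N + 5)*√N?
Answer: -108 - 96*√3 ≈ -274.28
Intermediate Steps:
x(N) = √N*(5 + N) (x(N) = (5 + N)*√N = √N*(5 + N))
(x(3) + 9)*(-12) = (√3*(5 + 3) + 9)*(-12) = (√3*8 + 9)*(-12) = (8*√3 + 9)*(-12) = (9 + 8*√3)*(-12) = -108 - 96*√3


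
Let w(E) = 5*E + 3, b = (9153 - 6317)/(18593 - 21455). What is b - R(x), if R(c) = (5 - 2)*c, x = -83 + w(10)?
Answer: 127372/1431 ≈ 89.009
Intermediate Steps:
b = -1418/1431 (b = 2836/(-2862) = 2836*(-1/2862) = -1418/1431 ≈ -0.99092)
w(E) = 3 + 5*E
x = -30 (x = -83 + (3 + 5*10) = -83 + (3 + 50) = -83 + 53 = -30)
R(c) = 3*c
b - R(x) = -1418/1431 - 3*(-30) = -1418/1431 - 1*(-90) = -1418/1431 + 90 = 127372/1431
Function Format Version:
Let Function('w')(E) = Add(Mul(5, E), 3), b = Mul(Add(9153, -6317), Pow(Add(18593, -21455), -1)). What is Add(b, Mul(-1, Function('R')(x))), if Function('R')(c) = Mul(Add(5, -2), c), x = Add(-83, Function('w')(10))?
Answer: Rational(127372, 1431) ≈ 89.009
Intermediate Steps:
b = Rational(-1418, 1431) (b = Mul(2836, Pow(-2862, -1)) = Mul(2836, Rational(-1, 2862)) = Rational(-1418, 1431) ≈ -0.99092)
Function('w')(E) = Add(3, Mul(5, E))
x = -30 (x = Add(-83, Add(3, Mul(5, 10))) = Add(-83, Add(3, 50)) = Add(-83, 53) = -30)
Function('R')(c) = Mul(3, c)
Add(b, Mul(-1, Function('R')(x))) = Add(Rational(-1418, 1431), Mul(-1, Mul(3, -30))) = Add(Rational(-1418, 1431), Mul(-1, -90)) = Add(Rational(-1418, 1431), 90) = Rational(127372, 1431)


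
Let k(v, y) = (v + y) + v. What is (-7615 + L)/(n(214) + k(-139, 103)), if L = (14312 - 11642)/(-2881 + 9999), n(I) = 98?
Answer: 27100450/274043 ≈ 98.891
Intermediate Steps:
k(v, y) = y + 2*v
L = 1335/3559 (L = 2670/7118 = 2670*(1/7118) = 1335/3559 ≈ 0.37511)
(-7615 + L)/(n(214) + k(-139, 103)) = (-7615 + 1335/3559)/(98 + (103 + 2*(-139))) = -27100450/(3559*(98 + (103 - 278))) = -27100450/(3559*(98 - 175)) = -27100450/3559/(-77) = -27100450/3559*(-1/77) = 27100450/274043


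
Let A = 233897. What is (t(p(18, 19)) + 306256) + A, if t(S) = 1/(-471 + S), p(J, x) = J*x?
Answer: 69679736/129 ≈ 5.4015e+5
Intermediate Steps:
(t(p(18, 19)) + 306256) + A = (1/(-471 + 18*19) + 306256) + 233897 = (1/(-471 + 342) + 306256) + 233897 = (1/(-129) + 306256) + 233897 = (-1/129 + 306256) + 233897 = 39507023/129 + 233897 = 69679736/129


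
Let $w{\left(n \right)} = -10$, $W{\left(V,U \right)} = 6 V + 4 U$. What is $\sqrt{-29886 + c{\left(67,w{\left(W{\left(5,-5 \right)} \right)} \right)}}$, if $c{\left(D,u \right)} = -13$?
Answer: $i \sqrt{29899} \approx 172.91 i$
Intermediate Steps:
$W{\left(V,U \right)} = 4 U + 6 V$
$\sqrt{-29886 + c{\left(67,w{\left(W{\left(5,-5 \right)} \right)} \right)}} = \sqrt{-29886 - 13} = \sqrt{-29899} = i \sqrt{29899}$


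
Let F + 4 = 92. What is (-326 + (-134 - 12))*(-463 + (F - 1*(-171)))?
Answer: 96288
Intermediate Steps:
F = 88 (F = -4 + 92 = 88)
(-326 + (-134 - 12))*(-463 + (F - 1*(-171))) = (-326 + (-134 - 12))*(-463 + (88 - 1*(-171))) = (-326 - 146)*(-463 + (88 + 171)) = -472*(-463 + 259) = -472*(-204) = 96288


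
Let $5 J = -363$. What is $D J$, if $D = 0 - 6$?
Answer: $\frac{2178}{5} \approx 435.6$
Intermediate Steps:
$D = -6$ ($D = 0 - 6 = -6$)
$J = - \frac{363}{5}$ ($J = \frac{1}{5} \left(-363\right) = - \frac{363}{5} \approx -72.6$)
$D J = \left(-6\right) \left(- \frac{363}{5}\right) = \frac{2178}{5}$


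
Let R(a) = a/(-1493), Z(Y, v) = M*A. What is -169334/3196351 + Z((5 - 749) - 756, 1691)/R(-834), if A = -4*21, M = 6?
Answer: -400884309038/444292789 ≈ -902.30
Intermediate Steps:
A = -84
Z(Y, v) = -504 (Z(Y, v) = 6*(-84) = -504)
R(a) = -a/1493 (R(a) = a*(-1/1493) = -a/1493)
-169334/3196351 + Z((5 - 749) - 756, 1691)/R(-834) = -169334/3196351 - 504/((-1/1493*(-834))) = -169334*1/3196351 - 504/834/1493 = -169334/3196351 - 504*1493/834 = -169334/3196351 - 125412/139 = -400884309038/444292789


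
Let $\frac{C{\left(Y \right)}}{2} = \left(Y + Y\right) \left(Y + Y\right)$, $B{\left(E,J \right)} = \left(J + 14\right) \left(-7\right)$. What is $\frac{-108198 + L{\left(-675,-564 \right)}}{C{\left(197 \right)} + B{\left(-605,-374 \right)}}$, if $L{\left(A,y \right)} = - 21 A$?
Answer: $- \frac{94023}{312992} \approx -0.3004$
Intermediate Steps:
$B{\left(E,J \right)} = -98 - 7 J$ ($B{\left(E,J \right)} = \left(14 + J\right) \left(-7\right) = -98 - 7 J$)
$C{\left(Y \right)} = 8 Y^{2}$ ($C{\left(Y \right)} = 2 \left(Y + Y\right) \left(Y + Y\right) = 2 \cdot 2 Y 2 Y = 2 \cdot 4 Y^{2} = 8 Y^{2}$)
$\frac{-108198 + L{\left(-675,-564 \right)}}{C{\left(197 \right)} + B{\left(-605,-374 \right)}} = \frac{-108198 - -14175}{8 \cdot 197^{2} - -2520} = \frac{-108198 + 14175}{8 \cdot 38809 + \left(-98 + 2618\right)} = - \frac{94023}{310472 + 2520} = - \frac{94023}{312992}$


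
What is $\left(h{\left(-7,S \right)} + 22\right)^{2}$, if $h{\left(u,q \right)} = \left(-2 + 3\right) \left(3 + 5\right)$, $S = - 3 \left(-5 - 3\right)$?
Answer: $900$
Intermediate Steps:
$S = 24$ ($S = \left(-3\right) \left(-8\right) = 24$)
$h{\left(u,q \right)} = 8$ ($h{\left(u,q \right)} = 1 \cdot 8 = 8$)
$\left(h{\left(-7,S \right)} + 22\right)^{2} = \left(8 + 22\right)^{2} = 30^{2} = 900$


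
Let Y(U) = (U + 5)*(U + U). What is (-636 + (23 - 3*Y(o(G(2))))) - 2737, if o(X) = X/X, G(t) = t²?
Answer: -3386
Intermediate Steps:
o(X) = 1
Y(U) = 2*U*(5 + U) (Y(U) = (5 + U)*(2*U) = 2*U*(5 + U))
(-636 + (23 - 3*Y(o(G(2))))) - 2737 = (-636 + (23 - 6*(5 + 1))) - 2737 = (-636 + (23 - 6*6)) - 2737 = (-636 + (23 - 3*12)) - 2737 = (-636 + (23 - 36)) - 2737 = (-636 - 13) - 2737 = -649 - 2737 = -3386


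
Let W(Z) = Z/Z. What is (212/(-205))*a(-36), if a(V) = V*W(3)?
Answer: 7632/205 ≈ 37.229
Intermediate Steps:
W(Z) = 1
a(V) = V (a(V) = V*1 = V)
(212/(-205))*a(-36) = (212/(-205))*(-36) = (212*(-1/205))*(-36) = -212/205*(-36) = 7632/205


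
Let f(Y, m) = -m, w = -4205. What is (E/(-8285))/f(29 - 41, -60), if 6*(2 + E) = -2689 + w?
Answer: 1151/497100 ≈ 0.0023154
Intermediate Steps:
E = -1151 (E = -2 + (-2689 - 4205)/6 = -2 + (⅙)*(-6894) = -2 - 1149 = -1151)
(E/(-8285))/f(29 - 41, -60) = (-1151/(-8285))/((-1*(-60))) = -1151*(-1/8285)/60 = (1151/8285)*(1/60) = 1151/497100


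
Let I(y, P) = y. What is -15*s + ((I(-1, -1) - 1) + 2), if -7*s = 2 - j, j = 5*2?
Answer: -120/7 ≈ -17.143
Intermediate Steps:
j = 10
s = 8/7 (s = -(2 - 1*10)/7 = -(2 - 10)/7 = -1/7*(-8) = 8/7 ≈ 1.1429)
-15*s + ((I(-1, -1) - 1) + 2) = -15*8/7 + ((-1 - 1) + 2) = -120/7 + (-2 + 2) = -120/7 + 0 = -120/7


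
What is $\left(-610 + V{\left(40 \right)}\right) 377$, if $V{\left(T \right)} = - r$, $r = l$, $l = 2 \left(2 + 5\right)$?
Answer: $-235248$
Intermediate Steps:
$l = 14$ ($l = 2 \cdot 7 = 14$)
$r = 14$
$V{\left(T \right)} = -14$ ($V{\left(T \right)} = \left(-1\right) 14 = -14$)
$\left(-610 + V{\left(40 \right)}\right) 377 = \left(-610 - 14\right) 377 = \left(-624\right) 377 = -235248$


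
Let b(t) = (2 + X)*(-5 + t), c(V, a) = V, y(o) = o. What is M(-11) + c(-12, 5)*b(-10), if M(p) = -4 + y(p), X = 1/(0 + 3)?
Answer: 405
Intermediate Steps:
X = ⅓ (X = 1/3 = ⅓ ≈ 0.33333)
M(p) = -4 + p
b(t) = -35/3 + 7*t/3 (b(t) = (2 + ⅓)*(-5 + t) = 7*(-5 + t)/3 = -35/3 + 7*t/3)
M(-11) + c(-12, 5)*b(-10) = (-4 - 11) - 12*(-35/3 + (7/3)*(-10)) = -15 - 12*(-35/3 - 70/3) = -15 - 12*(-35) = -15 + 420 = 405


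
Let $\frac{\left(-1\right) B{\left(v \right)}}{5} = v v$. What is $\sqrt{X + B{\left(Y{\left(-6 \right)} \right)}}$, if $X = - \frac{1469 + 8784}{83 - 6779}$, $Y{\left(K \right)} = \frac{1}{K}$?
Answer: $\frac{\sqrt{1734078}}{1116} \approx 1.18$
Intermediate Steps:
$B{\left(v \right)} = - 5 v^{2}$ ($B{\left(v \right)} = - 5 v v = - 5 v^{2}$)
$X = \frac{10253}{6696}$ ($X = - \frac{10253}{-6696} = - \frac{10253 \left(-1\right)}{6696} = \left(-1\right) \left(- \frac{10253}{6696}\right) = \frac{10253}{6696} \approx 1.5312$)
$\sqrt{X + B{\left(Y{\left(-6 \right)} \right)}} = \sqrt{\frac{10253}{6696} - 5 \left(\frac{1}{-6}\right)^{2}} = \sqrt{\frac{10253}{6696} - 5 \left(- \frac{1}{6}\right)^{2}} = \sqrt{\frac{10253}{6696} - \frac{5}{36}} = \sqrt{\frac{9323}{6696}} = \frac{\sqrt{1734078}}{1116}$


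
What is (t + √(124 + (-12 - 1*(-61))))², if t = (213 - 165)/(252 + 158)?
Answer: 7270901/42025 + 48*√173/205 ≈ 176.09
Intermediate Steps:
t = 24/205 (t = 48/410 = 48*(1/410) = 24/205 ≈ 0.11707)
(t + √(124 + (-12 - 1*(-61))))² = (24/205 + √(124 + (-12 - 1*(-61))))² = (24/205 + √(124 + (-12 + 61)))² = (24/205 + √(124 + 49))² = (24/205 + √173)²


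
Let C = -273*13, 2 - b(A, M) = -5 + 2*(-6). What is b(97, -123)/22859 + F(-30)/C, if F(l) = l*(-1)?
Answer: -206113/27042197 ≈ -0.0076219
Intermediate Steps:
F(l) = -l
b(A, M) = 19 (b(A, M) = 2 - (-5 + 2*(-6)) = 2 - (-5 - 12) = 2 - 1*(-17) = 2 + 17 = 19)
C = -3549
b(97, -123)/22859 + F(-30)/C = 19/22859 - 1*(-30)/(-3549) = 19*(1/22859) + 30*(-1/3549) = 19/22859 - 10/1183 = -206113/27042197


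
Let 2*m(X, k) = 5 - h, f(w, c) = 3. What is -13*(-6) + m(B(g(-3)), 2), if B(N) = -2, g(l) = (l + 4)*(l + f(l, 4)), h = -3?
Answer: 82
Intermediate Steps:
g(l) = (3 + l)*(4 + l) (g(l) = (l + 4)*(l + 3) = (4 + l)*(3 + l) = (3 + l)*(4 + l))
m(X, k) = 4 (m(X, k) = (5 - 1*(-3))/2 = (5 + 3)/2 = (½)*8 = 4)
-13*(-6) + m(B(g(-3)), 2) = -13*(-6) + 4 = 78 + 4 = 82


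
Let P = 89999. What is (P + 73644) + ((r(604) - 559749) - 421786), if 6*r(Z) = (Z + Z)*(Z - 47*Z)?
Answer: -19235212/3 ≈ -6.4117e+6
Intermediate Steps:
r(Z) = -46*Z**2/3 (r(Z) = ((Z + Z)*(Z - 47*Z))/6 = ((2*Z)*(-46*Z))/6 = (-92*Z**2)/6 = -46*Z**2/3)
(P + 73644) + ((r(604) - 559749) - 421786) = (89999 + 73644) + ((-46/3*604**2 - 559749) - 421786) = 163643 + ((-46/3*364816 - 559749) - 421786) = 163643 + ((-16781536/3 - 559749) - 421786) = 163643 + (-18460783/3 - 421786) = 163643 - 19726141/3 = -19235212/3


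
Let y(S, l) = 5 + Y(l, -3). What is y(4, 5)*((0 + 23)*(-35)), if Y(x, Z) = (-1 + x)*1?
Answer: -7245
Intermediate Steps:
Y(x, Z) = -1 + x
y(S, l) = 4 + l (y(S, l) = 5 + (-1 + l) = 4 + l)
y(4, 5)*((0 + 23)*(-35)) = (4 + 5)*((0 + 23)*(-35)) = 9*(23*(-35)) = 9*(-805) = -7245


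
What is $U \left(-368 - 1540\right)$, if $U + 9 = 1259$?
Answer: $-2385000$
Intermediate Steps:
$U = 1250$ ($U = -9 + 1259 = 1250$)
$U \left(-368 - 1540\right) = 1250 \left(-368 - 1540\right) = 1250 \left(-1908\right) = -2385000$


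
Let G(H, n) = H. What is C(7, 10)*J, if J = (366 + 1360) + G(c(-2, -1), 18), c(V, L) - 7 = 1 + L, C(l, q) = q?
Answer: 17330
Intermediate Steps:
c(V, L) = 8 + L (c(V, L) = 7 + (1 + L) = 8 + L)
J = 1733 (J = (366 + 1360) + (8 - 1) = 1726 + 7 = 1733)
C(7, 10)*J = 10*1733 = 17330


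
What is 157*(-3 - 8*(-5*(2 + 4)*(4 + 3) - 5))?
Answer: 269569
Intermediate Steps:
157*(-3 - 8*(-5*(2 + 4)*(4 + 3) - 5)) = 157*(-3 - 8*(-30*7 - 5)) = 157*(-3 - 8*(-5*42 - 5)) = 157*(-3 - 8*(-210 - 5)) = 157*(-3 - 8*(-215)) = 157*(-3 + 1720) = 157*1717 = 269569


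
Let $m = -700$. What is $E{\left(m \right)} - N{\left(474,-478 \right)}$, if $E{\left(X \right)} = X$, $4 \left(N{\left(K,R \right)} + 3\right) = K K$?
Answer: $-56866$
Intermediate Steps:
$N{\left(K,R \right)} = -3 + \frac{K^{2}}{4}$ ($N{\left(K,R \right)} = -3 + \frac{K K}{4} = -3 + \frac{K^{2}}{4}$)
$E{\left(m \right)} - N{\left(474,-478 \right)} = -700 - \left(-3 + \frac{474^{2}}{4}\right) = -700 - \left(-3 + \frac{1}{4} \cdot 224676\right) = -700 - \left(-3 + 56169\right) = -700 - 56166 = -56866$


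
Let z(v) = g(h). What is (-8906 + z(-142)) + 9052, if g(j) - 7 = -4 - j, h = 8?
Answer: 141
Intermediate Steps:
g(j) = 3 - j (g(j) = 7 + (-4 - j) = 3 - j)
z(v) = -5 (z(v) = 3 - 1*8 = 3 - 8 = -5)
(-8906 + z(-142)) + 9052 = (-8906 - 5) + 9052 = -8911 + 9052 = 141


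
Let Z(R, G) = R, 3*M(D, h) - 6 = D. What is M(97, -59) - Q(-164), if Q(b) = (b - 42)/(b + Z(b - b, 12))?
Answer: 8137/246 ≈ 33.077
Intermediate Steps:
M(D, h) = 2 + D/3
Q(b) = (-42 + b)/b (Q(b) = (b - 42)/(b + (b - b)) = (-42 + b)/(b + 0) = (-42 + b)/b)
M(97, -59) - Q(-164) = (2 + (⅓)*97) - (-42 - 164)/(-164) = (2 + 97/3) - (-1)*(-206)/164 = 103/3 - 1*103/82 = 103/3 - 103/82 = 8137/246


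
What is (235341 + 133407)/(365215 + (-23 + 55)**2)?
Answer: 368748/366239 ≈ 1.0069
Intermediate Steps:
(235341 + 133407)/(365215 + (-23 + 55)**2) = 368748/(365215 + 32**2) = 368748/(365215 + 1024) = 368748/366239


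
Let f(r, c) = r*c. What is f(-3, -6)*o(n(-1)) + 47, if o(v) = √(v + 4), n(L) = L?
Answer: 47 + 18*√3 ≈ 78.177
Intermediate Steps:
o(v) = √(4 + v)
f(r, c) = c*r
f(-3, -6)*o(n(-1)) + 47 = (-6*(-3))*√(4 - 1) + 47 = 18*√3 + 47 = 47 + 18*√3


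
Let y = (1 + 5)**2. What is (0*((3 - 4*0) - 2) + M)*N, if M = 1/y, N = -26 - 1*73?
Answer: -11/4 ≈ -2.7500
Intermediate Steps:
y = 36 (y = 6**2 = 36)
N = -99 (N = -26 - 73 = -99)
M = 1/36 ≈ 0.027778
(0*((3 - 4*0) - 2) + M)*N = (0*((3 - 4*0) - 2) + 1/36)*(-99) = (0*((3 + 0) - 2) + 1/36)*(-99) = (0*(3 - 2) + 1/36)*(-99) = (0*1 + 1/36)*(-99) = (0 + 1/36)*(-99) = (1/36)*(-99) = -11/4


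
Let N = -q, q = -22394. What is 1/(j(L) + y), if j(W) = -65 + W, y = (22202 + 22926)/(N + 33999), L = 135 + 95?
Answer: 56393/9349973 ≈ 0.0060314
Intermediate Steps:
N = 22394 (N = -1*(-22394) = 22394)
L = 230
y = 45128/56393 (y = (22202 + 22926)/(22394 + 33999) = 45128/56393 ≈ 0.80024)
1/(j(L) + y) = 1/((-65 + 230) + 45128/56393) = 1/(165 + 45128/56393) = 1/(9349973/56393) = 56393/9349973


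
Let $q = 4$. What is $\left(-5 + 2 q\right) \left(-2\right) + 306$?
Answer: $300$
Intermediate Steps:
$\left(-5 + 2 q\right) \left(-2\right) + 306 = \left(-5 + 2 \cdot 4\right) \left(-2\right) + 306 = \left(-5 + 8\right) \left(-2\right) + 306 = 3 \left(-2\right) + 306 = -6 + 306 = 300$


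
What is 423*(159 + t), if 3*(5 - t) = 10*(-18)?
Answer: 94752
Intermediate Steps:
t = 65 (t = 5 - 10*(-18)/3 = 5 - 1/3*(-180) = 5 + 60 = 65)
423*(159 + t) = 423*(159 + 65) = 423*224 = 94752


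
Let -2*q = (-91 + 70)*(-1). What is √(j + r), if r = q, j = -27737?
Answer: I*√110990/2 ≈ 166.58*I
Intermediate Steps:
q = -21/2 (q = -(-91 + 70)*(-1)/2 = -(-21)*(-1)/2 = -½*21 = -21/2 ≈ -10.500)
r = -21/2 ≈ -10.500
√(j + r) = √(-27737 - 21/2) = √(-55495/2) = I*√110990/2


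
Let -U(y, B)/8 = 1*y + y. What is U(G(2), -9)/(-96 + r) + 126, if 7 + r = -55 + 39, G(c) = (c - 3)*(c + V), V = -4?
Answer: 15026/119 ≈ 126.27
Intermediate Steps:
G(c) = (-4 + c)*(-3 + c) (G(c) = (c - 3)*(c - 4) = (-3 + c)*(-4 + c) = (-4 + c)*(-3 + c))
r = -23 (r = -7 + (-55 + 39) = -7 - 16 = -23)
U(y, B) = -16*y (U(y, B) = -8*(1*y + y) = -8*(y + y) = -16*y)
U(G(2), -9)/(-96 + r) + 126 = (-16*(12 + 2**2 - 7*2))/(-96 - 23) + 126 = -16*(12 + 4 - 14)/(-119) + 126 = -16*2*(-1/119) + 126 = -32*(-1/119) + 126 = 32/119 + 126 = 15026/119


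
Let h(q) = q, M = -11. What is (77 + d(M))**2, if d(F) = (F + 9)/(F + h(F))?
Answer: 719104/121 ≈ 5943.0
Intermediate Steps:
d(F) = (9 + F)/(2*F) (d(F) = (F + 9)/(F + F) = (9 + F)/((2*F)) = (9 + F)*(1/(2*F)) = (9 + F)/(2*F))
(77 + d(M))**2 = (77 + (1/2)*(9 - 11)/(-11))**2 = (77 + (1/2)*(-1/11)*(-2))**2 = (77 + 1/11)**2 = (848/11)**2 = 719104/121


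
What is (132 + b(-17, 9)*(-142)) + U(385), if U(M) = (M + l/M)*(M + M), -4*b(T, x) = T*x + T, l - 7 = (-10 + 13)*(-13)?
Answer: 290483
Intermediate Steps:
l = -32 (l = 7 + (-10 + 13)*(-13) = 7 + 3*(-13) = 7 - 39 = -32)
b(T, x) = -T/4 - T*x/4 (b(T, x) = -(T*x + T)/4 = -(T + T*x)/4 = -T/4 - T*x/4)
U(M) = 2*M*(M - 32/M) (U(M) = (M - 32/M)*(M + M) = (M - 32/M)*(2*M) = 2*M*(M - 32/M))
(132 + b(-17, 9)*(-142)) + U(385) = (132 - ¼*(-17)*(1 + 9)*(-142)) + (-64 + 2*385²) = (132 - ¼*(-17)*10*(-142)) + (-64 + 2*148225) = (132 + (85/2)*(-142)) + (-64 + 296450) = (132 - 6035) + 296386 = -5903 + 296386 = 290483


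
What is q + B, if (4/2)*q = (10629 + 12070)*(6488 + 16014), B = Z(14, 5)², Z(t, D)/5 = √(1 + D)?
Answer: 255386599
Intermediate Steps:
Z(t, D) = 5*√(1 + D)
B = 150 (B = (5*√(1 + 5))² = (5*√6)² = 150)
q = 255386449 (q = ((10629 + 12070)*(6488 + 16014))/2 = (22699*22502)/2 = (½)*510772898 = 255386449)
q + B = 255386449 + 150 = 255386599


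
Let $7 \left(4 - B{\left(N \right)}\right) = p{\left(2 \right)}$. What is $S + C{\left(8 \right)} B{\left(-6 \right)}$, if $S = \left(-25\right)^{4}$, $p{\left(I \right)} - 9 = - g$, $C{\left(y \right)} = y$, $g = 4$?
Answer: $\frac{2734559}{7} \approx 3.9065 \cdot 10^{5}$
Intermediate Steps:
$p{\left(I \right)} = 5$ ($p{\left(I \right)} = 9 - 4 = 5$)
$B{\left(N \right)} = \frac{23}{7}$ ($B{\left(N \right)} = 4 - \frac{5}{7} = \frac{23}{7}$)
$S = 390625$
$S + C{\left(8 \right)} B{\left(-6 \right)} = 390625 + 8 \cdot \frac{23}{7} = 390625 + \frac{184}{7} = \frac{2734559}{7}$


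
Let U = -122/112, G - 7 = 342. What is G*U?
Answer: -21289/56 ≈ -380.16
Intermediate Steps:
G = 349 (G = 7 + 342 = 349)
U = -61/56 (U = -122*1/112 = -61/56 ≈ -1.0893)
G*U = 349*(-61/56) = -21289/56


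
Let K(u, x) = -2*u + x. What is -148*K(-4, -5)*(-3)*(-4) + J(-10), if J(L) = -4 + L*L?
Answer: -5232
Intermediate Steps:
J(L) = -4 + L²
K(u, x) = x - 2*u
-148*K(-4, -5)*(-3)*(-4) + J(-10) = -148*(-5 - 2*(-4))*(-3)*(-4) + (-4 + (-10)²) = -148*(-5 + 8)*(-3)*(-4) + (-4 + 100) = -148*3*(-3)*(-4) + 96 = -(-1332)*(-4) + 96 = -148*36 + 96 = -5328 + 96 = -5232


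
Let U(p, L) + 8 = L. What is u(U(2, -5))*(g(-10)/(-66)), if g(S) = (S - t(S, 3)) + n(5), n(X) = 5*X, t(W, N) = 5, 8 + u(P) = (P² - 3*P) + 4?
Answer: -340/11 ≈ -30.909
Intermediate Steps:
U(p, L) = -8 + L
u(P) = -4 + P² - 3*P (u(P) = -8 + ((P² - 3*P) + 4) = -8 + (4 + P² - 3*P) = -4 + P² - 3*P)
g(S) = 20 + S (g(S) = (S - 1*5) + 5*5 = (S - 5) + 25 = (-5 + S) + 25 = 20 + S)
u(U(2, -5))*(g(-10)/(-66)) = (-4 + (-8 - 5)² - 3*(-8 - 5))*((20 - 10)/(-66)) = (-4 + (-13)² - 3*(-13))*(10*(-1/66)) = (-4 + 169 + 39)*(-5/33) = 204*(-5/33) = -340/11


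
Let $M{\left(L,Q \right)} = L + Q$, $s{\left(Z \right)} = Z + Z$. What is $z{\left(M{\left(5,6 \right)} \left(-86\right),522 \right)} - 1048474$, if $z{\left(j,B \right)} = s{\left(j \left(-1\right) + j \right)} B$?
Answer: $-1048474$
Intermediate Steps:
$s{\left(Z \right)} = 2 Z$
$z{\left(j,B \right)} = 0$ ($z{\left(j,B \right)} = 2 \left(j \left(-1\right) + j\right) B = 2 \left(- j + j\right) B = 2 \cdot 0 B = 0 B = 0$)
$z{\left(M{\left(5,6 \right)} \left(-86\right),522 \right)} - 1048474 = 0 - 1048474 = -1048474$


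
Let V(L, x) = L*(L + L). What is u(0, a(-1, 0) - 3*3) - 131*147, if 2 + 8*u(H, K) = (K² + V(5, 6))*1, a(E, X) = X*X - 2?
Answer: -153887/8 ≈ -19236.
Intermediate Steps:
V(L, x) = 2*L² (V(L, x) = L*(2*L) = 2*L²)
a(E, X) = -2 + X² (a(E, X) = X² - 2 = -2 + X²)
u(H, K) = 6 + K²/8 (u(H, K) = -¼ + ((K² + 2*5²)*1)/8 = -¼ + ((K² + 2*25)*1)/8 = -¼ + ((K² + 50)*1)/8 = -¼ + ((50 + K²)*1)/8 = -¼ + (50 + K²)/8 = -¼ + (25/4 + K²/8) = 6 + K²/8)
u(0, a(-1, 0) - 3*3) - 131*147 = (6 + ((-2 + 0²) - 3*3)²/8) - 131*147 = (6 + ((-2 + 0) - 9)²/8) - 19257 = (6 + (-2 - 9)²/8) - 19257 = (6 + (⅛)*(-11)²) - 19257 = (6 + (⅛)*121) - 19257 = (6 + 121/8) - 19257 = 169/8 - 19257 = -153887/8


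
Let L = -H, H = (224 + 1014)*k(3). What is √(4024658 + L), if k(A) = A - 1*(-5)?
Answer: √4014754 ≈ 2003.7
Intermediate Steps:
k(A) = 5 + A (k(A) = A + 5 = 5 + A)
H = 9904 (H = (224 + 1014)*(5 + 3) = 1238*8 = 9904)
L = -9904 (L = -1*9904 = -9904)
√(4024658 + L) = √(4024658 - 9904) = √4014754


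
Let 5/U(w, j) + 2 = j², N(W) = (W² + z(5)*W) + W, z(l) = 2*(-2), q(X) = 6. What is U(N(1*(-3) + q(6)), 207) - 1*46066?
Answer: -1973789897/42847 ≈ -46066.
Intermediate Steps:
z(l) = -4
N(W) = W² - 3*W (N(W) = (W² - 4*W) + W = W² - 3*W)
U(w, j) = 5/(-2 + j²)
U(N(1*(-3) + q(6)), 207) - 1*46066 = 5/(-2 + 207²) - 1*46066 = 5/(-2 + 42849) - 46066 = 5/42847 - 46066 = -1973789897/42847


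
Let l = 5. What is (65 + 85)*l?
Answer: 750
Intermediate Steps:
(65 + 85)*l = (65 + 85)*5 = 150*5 = 750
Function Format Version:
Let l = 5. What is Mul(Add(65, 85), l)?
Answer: 750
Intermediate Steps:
Mul(Add(65, 85), l) = Mul(Add(65, 85), 5) = Mul(150, 5) = 750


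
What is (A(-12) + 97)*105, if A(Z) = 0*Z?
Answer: 10185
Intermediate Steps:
A(Z) = 0
(A(-12) + 97)*105 = (0 + 97)*105 = 97*105 = 10185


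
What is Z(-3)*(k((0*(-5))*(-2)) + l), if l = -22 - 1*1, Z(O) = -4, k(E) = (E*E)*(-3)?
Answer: 92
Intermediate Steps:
k(E) = -3*E² (k(E) = E²*(-3) = -3*E²)
l = -23 (l = -22 - 1 = -23)
Z(-3)*(k((0*(-5))*(-2)) + l) = -4*(-3*((0*(-5))*(-2))² - 23) = -4*(-3*(0*(-2))² - 23) = -4*(-3*0² - 23) = -4*(-3*0 - 23) = -4*(0 - 23) = -4*(-23) = 92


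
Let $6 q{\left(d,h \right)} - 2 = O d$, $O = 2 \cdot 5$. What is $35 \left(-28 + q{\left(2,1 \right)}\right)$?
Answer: $- \frac{2555}{3} \approx -851.67$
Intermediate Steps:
$O = 10$
$q{\left(d,h \right)} = \frac{1}{3} + \frac{5 d}{3}$ ($q{\left(d,h \right)} = \frac{1}{3} + \frac{10 d}{6} = \frac{1}{3} + \frac{5 d}{3}$)
$35 \left(-28 + q{\left(2,1 \right)}\right) = 35 \left(-28 + \left(\frac{1}{3} + \frac{5}{3} \cdot 2\right)\right) = 35 \left(-28 + \left(\frac{1}{3} + \frac{10}{3}\right)\right) = 35 \left(-28 + \frac{11}{3}\right) = 35 \left(- \frac{73}{3}\right) = - \frac{2555}{3}$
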